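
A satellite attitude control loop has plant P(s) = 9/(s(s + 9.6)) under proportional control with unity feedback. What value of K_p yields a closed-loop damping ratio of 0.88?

Closed-loop characteristic equation: s² + 9.6s + K_p·9 = 0.
So ω_n = √(9K_p) and 2ζω_n = 9.6, giving ζ = 9.6/(2√(9K_p)).
Setting ζ = 0.88: √(9K_p) = 9.6/(2·0.88) = 5.455, so K_p = 29.75/9 = 3.31.

K_p = 3.31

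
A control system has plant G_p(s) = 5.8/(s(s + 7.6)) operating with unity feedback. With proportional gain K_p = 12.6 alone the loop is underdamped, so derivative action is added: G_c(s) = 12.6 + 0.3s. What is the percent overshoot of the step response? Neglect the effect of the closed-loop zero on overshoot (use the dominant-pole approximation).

12.9%

Forward path: (12.6 + 0.3s)·5.8/(s(s+7.6)). The closed-loop characteristic equation is s² + (7.6 + 5.8·0.3)s + 5.8·12.6 = 0.
That is s² + 9.34s + 73.08 = 0, so ω_n = 8.549 rad/s and ζ = 9.34/(2·8.549) = 0.5463.
%OS = 100·exp(−πζ/√(1−ζ²)) = 12.9%.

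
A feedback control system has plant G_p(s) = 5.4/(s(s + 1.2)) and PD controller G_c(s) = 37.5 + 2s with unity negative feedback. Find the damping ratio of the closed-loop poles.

Forward path: (37.5 + 2s)·5.4/(s(s+1.2)). The closed-loop characteristic equation is s² + (1.2 + 5.4·2)s + 5.4·37.5 = 0.
That is s² + 12s + 202.5 = 0, so ω_n = 14.23 rad/s and ζ = 12/(2·14.23) = 0.4216.

ζ = 0.422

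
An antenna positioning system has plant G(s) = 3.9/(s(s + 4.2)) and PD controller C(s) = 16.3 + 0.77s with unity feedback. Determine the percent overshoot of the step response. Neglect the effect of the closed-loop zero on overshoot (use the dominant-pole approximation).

Forward path: (16.3 + 0.77s)·3.9/(s(s+4.2)). The closed-loop characteristic equation is s² + (4.2 + 3.9·0.77)s + 3.9·16.3 = 0.
That is s² + 7.203s + 63.57 = 0, so ω_n = 7.973 rad/s and ζ = 7.203/(2·7.973) = 0.4517.
%OS = 100·exp(−πζ/√(1−ζ²)) = 20.4%.

20.4%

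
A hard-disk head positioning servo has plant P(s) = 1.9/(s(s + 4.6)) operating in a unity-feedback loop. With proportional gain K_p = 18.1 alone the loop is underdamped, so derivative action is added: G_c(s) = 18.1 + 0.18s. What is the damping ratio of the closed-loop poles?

Forward path: (18.1 + 0.18s)·1.9/(s(s+4.6)). The closed-loop characteristic equation is s² + (4.6 + 1.9·0.18)s + 1.9·18.1 = 0.
That is s² + 4.942s + 34.39 = 0, so ω_n = 5.864 rad/s and ζ = 4.942/(2·5.864) = 0.4214.

ζ = 0.421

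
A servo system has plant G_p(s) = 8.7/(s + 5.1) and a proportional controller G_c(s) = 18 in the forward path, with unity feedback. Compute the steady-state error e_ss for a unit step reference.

The loop is type 0. Static position error constant K_pos = G_c(0)·G_p(0) = 18·1.706 = 30.71.
Steady-state error to a unit step: e_ss = 1/(1+K_pos) = 1/31.71 = 0.0315.

0.0315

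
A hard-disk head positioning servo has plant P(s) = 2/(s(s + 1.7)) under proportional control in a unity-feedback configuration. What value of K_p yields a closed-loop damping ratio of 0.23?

Closed-loop characteristic equation: s² + 1.7s + K_p·2 = 0.
So ω_n = √(2K_p) and 2ζω_n = 1.7, giving ζ = 1.7/(2√(2K_p)).
Setting ζ = 0.23: √(2K_p) = 1.7/(2·0.23) = 3.696, so K_p = 13.66/2 = 6.83.

K_p = 6.83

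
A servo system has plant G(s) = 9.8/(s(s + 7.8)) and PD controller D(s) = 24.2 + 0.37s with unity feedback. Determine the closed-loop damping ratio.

Forward path: (24.2 + 0.37s)·9.8/(s(s+7.8)). The closed-loop characteristic equation is s² + (7.8 + 9.8·0.37)s + 9.8·24.2 = 0.
That is s² + 11.43s + 237.2 = 0, so ω_n = 15.4 rad/s and ζ = 11.43/(2·15.4) = 0.371.

ζ = 0.371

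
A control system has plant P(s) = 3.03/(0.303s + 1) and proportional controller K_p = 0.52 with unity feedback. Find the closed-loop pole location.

Closed loop: T(s) = K_p·P/(1+K_p·P) = 1.576/(0.303s + 1 + 1.576), with pole at s = −(1 + 1.576)/0.303 = −8.5.

s = -8.5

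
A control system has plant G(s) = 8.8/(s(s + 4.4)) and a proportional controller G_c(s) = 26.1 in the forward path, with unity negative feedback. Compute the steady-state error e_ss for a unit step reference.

The open loop G_c(s)G(s) has a pole at the origin (type 1), so the static position error constant is infinite and e_ss = 1/(1+∞) = 0.

0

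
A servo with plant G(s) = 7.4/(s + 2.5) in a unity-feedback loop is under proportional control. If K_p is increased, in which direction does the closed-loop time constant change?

decrease

Closed-loop pole is at s = −(2.5+K_p·7.4); larger K_p moves it further left, so τ = 1/(2.5+K_p·7.4) decreases.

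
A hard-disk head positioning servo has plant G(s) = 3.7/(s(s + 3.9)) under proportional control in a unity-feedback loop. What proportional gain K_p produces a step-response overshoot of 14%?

From %OS = 100·exp(−πζ/√(1−ζ²)) = 14%, ζ = −ln(0.14)/√(π²+ln²(0.14)) = 0.5305.
Characteristic equation s² + 3.9s + 3.7K_p = 0 gives ζ = 3.9/(2√(3.7K_p)).
Setting ζ = 0.5305: √(3.7K_p) = 3.9/(2·0.5305) = 3.676, so K_p = 13.51/3.7 = 3.65.

K_p = 3.65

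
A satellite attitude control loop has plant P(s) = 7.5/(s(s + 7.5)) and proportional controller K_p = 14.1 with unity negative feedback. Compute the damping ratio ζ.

ζ = 0.365

1 + K_p·P(s) = 0 gives s² + 7.5s + 105.8 = 0.
Matching s² + 2ζω_n s + ω_n²: ω_n = √105.8 = 10.28 rad/s and 2ζω_n = 7.5, so ζ = 7.5/(2·10.28) = 0.365.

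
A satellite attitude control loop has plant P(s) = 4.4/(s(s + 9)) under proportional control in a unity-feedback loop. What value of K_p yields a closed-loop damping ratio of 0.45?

K_p = 22.7

Closed-loop characteristic equation: s² + 9s + K_p·4.4 = 0.
So ω_n = √(4.4K_p) and 2ζω_n = 9, giving ζ = 9/(2√(4.4K_p)).
Setting ζ = 0.45: √(4.4K_p) = 9/(2·0.45) = 10, so K_p = 100/4.4 = 22.7.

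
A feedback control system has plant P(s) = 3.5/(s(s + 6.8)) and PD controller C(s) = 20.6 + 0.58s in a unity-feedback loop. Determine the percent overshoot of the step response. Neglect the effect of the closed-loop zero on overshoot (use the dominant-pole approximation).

14.8%

Forward path: (20.6 + 0.58s)·3.5/(s(s+6.8)). The closed-loop characteristic equation is s² + (6.8 + 3.5·0.58)s + 3.5·20.6 = 0.
That is s² + 8.83s + 72.1 = 0, so ω_n = 8.491 rad/s and ζ = 8.83/(2·8.491) = 0.52.
%OS = 100·exp(−πζ/√(1−ζ²)) = 14.8%.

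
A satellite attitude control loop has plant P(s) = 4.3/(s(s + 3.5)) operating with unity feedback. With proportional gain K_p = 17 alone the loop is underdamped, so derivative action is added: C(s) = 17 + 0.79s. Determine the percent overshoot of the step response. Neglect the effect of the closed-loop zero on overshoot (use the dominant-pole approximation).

Forward path: (17 + 0.79s)·4.3/(s(s+3.5)). The closed-loop characteristic equation is s² + (3.5 + 4.3·0.79)s + 4.3·17 = 0.
That is s² + 6.897s + 73.1 = 0, so ω_n = 8.55 rad/s and ζ = 6.897/(2·8.55) = 0.4033.
%OS = 100·exp(−πζ/√(1−ζ²)) = 25%.

25%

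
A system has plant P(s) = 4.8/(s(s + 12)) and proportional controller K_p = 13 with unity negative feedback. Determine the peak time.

The closed-loop denominator s² + 12s + 62.4 gives ω_n = √62.4 = 7.899 and ζ = 12/(2ω_n) = 0.7596.
Damped frequency ω_d = ω_n√(1−ζ²) = 5.138 rad/s, so peak time T_p = π/ω_d = 0.611 s.

T_p = 0.611 s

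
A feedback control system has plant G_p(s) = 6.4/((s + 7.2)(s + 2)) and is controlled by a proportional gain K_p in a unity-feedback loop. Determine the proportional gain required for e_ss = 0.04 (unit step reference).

For a type-0 loop with proportional control, e_ss = 1/(1 + K_p·G_p(0)).
G_p(0) = 0.4444. Require 1/(1 + K_p·0.4444) = 0.04, so 1 + 0.4444·K_p = 25.
K_p = (25 − 1)/0.4444 = 54.

K_p = 54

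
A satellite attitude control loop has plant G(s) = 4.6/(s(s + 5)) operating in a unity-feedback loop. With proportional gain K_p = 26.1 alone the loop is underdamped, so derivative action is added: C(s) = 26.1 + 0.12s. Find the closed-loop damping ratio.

ζ = 0.253

Forward path: (26.1 + 0.12s)·4.6/(s(s+5)). The closed-loop characteristic equation is s² + (5 + 4.6·0.12)s + 4.6·26.1 = 0.
That is s² + 5.552s + 120.1 = 0, so ω_n = 10.96 rad/s and ζ = 5.552/(2·10.96) = 0.2533.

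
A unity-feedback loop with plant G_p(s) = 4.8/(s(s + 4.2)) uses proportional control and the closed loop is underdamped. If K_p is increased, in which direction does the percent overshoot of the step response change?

Characteristic equation s² + 4.2s + K_p·4.8 = 0: raising K_p raises ω_n while 2ζω_n = 4.2 is fixed, so ζ falls and overshoot grows.

increase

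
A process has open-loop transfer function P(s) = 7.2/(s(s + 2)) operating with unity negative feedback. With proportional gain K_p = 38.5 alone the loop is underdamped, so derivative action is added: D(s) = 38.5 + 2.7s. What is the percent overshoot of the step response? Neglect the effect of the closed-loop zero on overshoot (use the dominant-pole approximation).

7.11%

Forward path: (38.5 + 2.7s)·7.2/(s(s+2)). The closed-loop characteristic equation is s² + (2 + 7.2·2.7)s + 7.2·38.5 = 0.
That is s² + 21.44s + 277.2 = 0, so ω_n = 16.65 rad/s and ζ = 21.44/(2·16.65) = 0.6439.
%OS = 100·exp(−πζ/√(1−ζ²)) = 7.11%.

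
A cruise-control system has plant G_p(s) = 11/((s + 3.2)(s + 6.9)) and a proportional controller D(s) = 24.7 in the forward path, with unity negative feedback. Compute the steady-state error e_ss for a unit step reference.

The loop is type 0. Static position error constant K_pos = D(0)·G_p(0) = 24.7·0.4982 = 12.31.
Steady-state error to a unit step: e_ss = 1/(1+K_pos) = 1/13.31 = 0.0752.

0.0752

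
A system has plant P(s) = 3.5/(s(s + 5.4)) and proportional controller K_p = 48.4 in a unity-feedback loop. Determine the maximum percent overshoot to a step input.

Closed-loop characteristic equation: s² + 5.4s + 169.4 = 0, so ω_n = 13.02 rad/s and ζ = 5.4/(2·13.02) = 0.2074.
%OS = 100·exp(−πζ/√(1−ζ²)) = 100·exp(−π·0.2074/√0.957) = 51.4%.

51.4%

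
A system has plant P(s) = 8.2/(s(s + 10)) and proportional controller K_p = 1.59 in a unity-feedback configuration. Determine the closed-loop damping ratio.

1 + K_p·P(s) = 0 gives s² + 10s + 13.04 = 0.
Matching s² + 2ζω_n s + ω_n²: ω_n = √13.04 = 3.611 rad/s and 2ζω_n = 10, so ζ = 10/(2·3.611) = 1.38.

ζ = 1.38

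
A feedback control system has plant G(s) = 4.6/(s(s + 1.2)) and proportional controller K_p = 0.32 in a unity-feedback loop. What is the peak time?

T_p = 2.98 s

Closed-loop characteristic equation: s² + 1.2s + 1.472 = 0, so ω_n = 1.213 rad/s and ζ = 1.2/(2·1.213) = 0.4945.
Damped frequency ω_d = ω_n√(1−ζ²) = 1.055 rad/s, so peak time T_p = π/ω_d = 2.98 s.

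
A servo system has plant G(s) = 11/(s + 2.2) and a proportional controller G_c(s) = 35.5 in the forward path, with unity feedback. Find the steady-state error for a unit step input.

0.0056

The loop is type 0. Static position error constant K_pos = G_c(0)·G(0) = 35.5·5 = 177.5.
Steady-state error to a unit step: e_ss = 1/(1+K_pos) = 1/178.5 = 0.0056.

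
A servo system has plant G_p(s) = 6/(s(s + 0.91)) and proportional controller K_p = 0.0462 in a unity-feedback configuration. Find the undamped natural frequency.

ω_n = 0.526 rad/s

With unity feedback the closed-loop characteristic equation is s² + 0.91s + 0.0462·6 = s² + 0.91s + 0.2772 = 0.
Matching s² + 2ζω_n s + ω_n²: ω_n = √0.2772 = 0.5265 rad/s and 2ζω_n = 0.91, so ζ = 0.91/(2·0.5265) = 0.864.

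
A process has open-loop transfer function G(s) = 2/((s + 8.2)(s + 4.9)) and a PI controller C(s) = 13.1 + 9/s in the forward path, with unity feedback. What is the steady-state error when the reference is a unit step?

The open loop C(s)G(s) has a pole at the origin (type 1), so the static position error constant is infinite and e_ss = 1/(1+∞) = 0.

0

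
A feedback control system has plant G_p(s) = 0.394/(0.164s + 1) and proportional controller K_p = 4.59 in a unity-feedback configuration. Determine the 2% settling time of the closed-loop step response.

T_s ≈ 0.234 s

Closed loop: T(s) = K_p·G_p/(1+K_p·G_p) = 1.808/(0.164s + 1 + 1.808), with pole at s = −(1 + 1.808)/0.164 = −17.12.
τ = 1/17.12 = 0.05839 s, so 2% settling time ≈ 4τ = 0.234 s.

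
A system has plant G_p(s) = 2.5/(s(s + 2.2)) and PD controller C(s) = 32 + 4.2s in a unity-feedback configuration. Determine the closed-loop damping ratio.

Forward path: (32 + 4.2s)·2.5/(s(s+2.2)). The closed-loop characteristic equation is s² + (2.2 + 2.5·4.2)s + 2.5·32 = 0.
That is s² + 12.7s + 80 = 0, so ω_n = 8.944 rad/s and ζ = 12.7/(2·8.944) = 0.71.

ζ = 0.71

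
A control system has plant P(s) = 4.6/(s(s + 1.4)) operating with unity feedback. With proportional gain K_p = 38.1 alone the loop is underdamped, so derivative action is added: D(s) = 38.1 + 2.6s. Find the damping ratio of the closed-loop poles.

ζ = 0.505

Forward path: (38.1 + 2.6s)·4.6/(s(s+1.4)). The closed-loop characteristic equation is s² + (1.4 + 4.6·2.6)s + 4.6·38.1 = 0.
That is s² + 13.36s + 175.3 = 0, so ω_n = 13.24 rad/s and ζ = 13.36/(2·13.24) = 0.5046.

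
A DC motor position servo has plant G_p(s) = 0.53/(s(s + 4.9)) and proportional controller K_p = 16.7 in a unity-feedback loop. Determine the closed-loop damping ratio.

With unity feedback the closed-loop characteristic equation is s² + 4.9s + 16.7·0.53 = s² + 4.9s + 8.851 = 0.
Matching s² + 2ζω_n s + ω_n²: ω_n = √8.851 = 2.975 rad/s and 2ζω_n = 4.9, so ζ = 4.9/(2·2.975) = 0.824.

ζ = 0.824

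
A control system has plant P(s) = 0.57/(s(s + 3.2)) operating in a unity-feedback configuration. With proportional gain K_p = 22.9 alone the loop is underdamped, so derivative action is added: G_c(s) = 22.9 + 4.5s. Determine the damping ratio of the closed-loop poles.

Forward path: (22.9 + 4.5s)·0.57/(s(s+3.2)). The closed-loop characteristic equation is s² + (3.2 + 0.57·4.5)s + 0.57·22.9 = 0.
That is s² + 5.765s + 13.05 = 0, so ω_n = 3.613 rad/s and ζ = 5.765/(2·3.613) = 0.7978.

ζ = 0.798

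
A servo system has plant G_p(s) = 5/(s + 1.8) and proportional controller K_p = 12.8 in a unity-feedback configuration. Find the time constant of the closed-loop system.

τ = 0.0152 s

Closed-loop transfer function: T(s) = K_p·G_p(s)/(1 + K_p·G_p(s)) = 64/(s + 1.8 + 64) = 64/(s + 65.8).
Time constant τ = 1/65.8 = 0.0152 s.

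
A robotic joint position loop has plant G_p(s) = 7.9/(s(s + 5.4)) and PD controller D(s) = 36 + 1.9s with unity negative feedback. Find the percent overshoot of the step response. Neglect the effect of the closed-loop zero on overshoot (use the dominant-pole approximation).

9.18%

Forward path: (36 + 1.9s)·7.9/(s(s+5.4)). The closed-loop characteristic equation is s² + (5.4 + 7.9·1.9)s + 7.9·36 = 0.
That is s² + 20.41s + 284.4 = 0, so ω_n = 16.86 rad/s and ζ = 20.41/(2·16.86) = 0.6051.
%OS = 100·exp(−πζ/√(1−ζ²)) = 9.18%.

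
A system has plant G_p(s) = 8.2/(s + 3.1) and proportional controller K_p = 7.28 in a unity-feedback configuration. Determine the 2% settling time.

Closed-loop transfer function: T(s) = K_p·G_p(s)/(1 + K_p·G_p(s)) = 59.7/(s + 3.1 + 59.7) = 59.7/(s + 62.8).
Time constant τ = 1/62.8 = 0.01592 s, so the 2% settling time is about 4τ = 0.0637 s.

T_s ≈ 0.0637 s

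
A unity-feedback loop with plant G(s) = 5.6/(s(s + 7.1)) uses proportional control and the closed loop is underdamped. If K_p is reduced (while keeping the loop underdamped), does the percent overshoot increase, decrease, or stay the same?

ζ = 7.1/(2√(5.6K_p)) rises as K_p falls; higher damping means less overshoot.

decrease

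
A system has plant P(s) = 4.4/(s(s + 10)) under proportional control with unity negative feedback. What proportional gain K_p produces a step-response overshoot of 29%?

From %OS = 100·exp(−πζ/√(1−ζ²)) = 29%, ζ = −ln(0.29)/√(π²+ln²(0.29)) = 0.3666.
Characteristic equation s² + 10s + 4.4K_p = 0 gives ζ = 10/(2√(4.4K_p)).
Setting ζ = 0.3666: √(4.4K_p) = 10/(2·0.3666) = 13.64, so K_p = 186/4.4 = 42.3.

K_p = 42.3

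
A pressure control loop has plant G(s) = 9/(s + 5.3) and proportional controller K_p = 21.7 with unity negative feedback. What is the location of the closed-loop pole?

Closed-loop transfer function: T(s) = K_p·G(s)/(1 + K_p·G(s)) = 195.3/(s + 5.3 + 195.3) = 195.3/(s + 200.6).
The closed-loop pole is at s = −200.6.

s = -200.6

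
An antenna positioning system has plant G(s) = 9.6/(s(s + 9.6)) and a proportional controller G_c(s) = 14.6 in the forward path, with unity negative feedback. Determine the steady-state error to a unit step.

0

The open loop G_c(s)G(s) has a pole at the origin (type 1), so the static position error constant is infinite and e_ss = 1/(1+∞) = 0.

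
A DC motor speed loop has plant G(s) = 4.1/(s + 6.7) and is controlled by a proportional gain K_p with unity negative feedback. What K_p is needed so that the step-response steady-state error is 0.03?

Steady-state error for a unit step on this type-0 loop is 1/(1 + K_p·G(0)).
G(0) = 0.6119. Require 1/(1 + K_p·0.6119) = 0.03, so 1 + 0.6119·K_p = 33.33.
K_p = (33.33 − 1)/0.6119 = 52.8.

K_p = 52.8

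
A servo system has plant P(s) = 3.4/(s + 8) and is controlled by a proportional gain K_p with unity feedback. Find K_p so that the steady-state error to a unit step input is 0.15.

Steady-state error for a unit step on this type-0 loop is 1/(1 + K_p·P(0)).
P(0) = 0.425. Require 1/(1 + K_p·0.425) = 0.15, so 1 + 0.425·K_p = 6.667.
K_p = (6.667 − 1)/0.425 = 13.3.

K_p = 13.3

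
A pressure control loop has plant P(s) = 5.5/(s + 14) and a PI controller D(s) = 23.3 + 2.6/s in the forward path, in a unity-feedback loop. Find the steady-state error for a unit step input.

The open loop D(s)P(s) has a pole at the origin (type 1), so the static position error constant is infinite and e_ss = 1/(1+∞) = 0.

0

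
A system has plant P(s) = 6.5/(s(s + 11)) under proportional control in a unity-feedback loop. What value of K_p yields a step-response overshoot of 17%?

From %OS = 100·exp(−πζ/√(1−ζ²)) = 17%, ζ = −ln(0.17)/√(π²+ln²(0.17)) = 0.4913.
Characteristic equation s² + 11s + 6.5K_p = 0 gives ζ = 11/(2√(6.5K_p)).
Setting ζ = 0.4913: √(6.5K_p) = 11/(2·0.4913) = 11.2, so K_p = 125.3/6.5 = 19.3.

K_p = 19.3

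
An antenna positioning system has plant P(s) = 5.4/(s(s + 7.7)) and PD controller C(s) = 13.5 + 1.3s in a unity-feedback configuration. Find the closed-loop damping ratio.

ζ = 0.862

Forward path: (13.5 + 1.3s)·5.4/(s(s+7.7)). The closed-loop characteristic equation is s² + (7.7 + 5.4·1.3)s + 5.4·13.5 = 0.
That is s² + 14.72s + 72.9 = 0, so ω_n = 8.538 rad/s and ζ = 14.72/(2·8.538) = 0.862.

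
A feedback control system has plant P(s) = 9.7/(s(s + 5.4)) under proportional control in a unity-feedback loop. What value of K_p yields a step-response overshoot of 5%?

K_p = 1.58

From %OS = 100·exp(−πζ/√(1−ζ²)) = 5%, ζ = −ln(0.05)/√(π²+ln²(0.05)) = 0.6901.
Characteristic equation s² + 5.4s + 9.7K_p = 0 gives ζ = 5.4/(2√(9.7K_p)).
Setting ζ = 0.6901: √(9.7K_p) = 5.4/(2·0.6901) = 3.912, so K_p = 15.31/9.7 = 1.58.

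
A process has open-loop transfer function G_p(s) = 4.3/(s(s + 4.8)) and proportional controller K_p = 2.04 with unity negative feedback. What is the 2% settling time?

T_s ≈ 1.67 s

The closed-loop denominator s² + 4.8s + 8.772 gives ω_n = √8.772 = 2.962 and ζ = 4.8/(2ω_n) = 0.8103.
2% settling time T_s ≈ 4/(ζω_n) = 4/2.4 = 1.67 s.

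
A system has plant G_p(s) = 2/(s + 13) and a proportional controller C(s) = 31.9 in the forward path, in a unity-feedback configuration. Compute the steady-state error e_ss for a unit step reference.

The loop is type 0. Static position error constant K_pos = C(0)·G_p(0) = 31.9·0.1538 = 4.908.
Steady-state error to a unit step: e_ss = 1/(1+K_pos) = 1/5.908 = 0.169.

0.169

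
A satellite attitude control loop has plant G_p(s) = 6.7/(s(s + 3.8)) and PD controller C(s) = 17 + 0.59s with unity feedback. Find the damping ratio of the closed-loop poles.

ζ = 0.363

Forward path: (17 + 0.59s)·6.7/(s(s+3.8)). The closed-loop characteristic equation is s² + (3.8 + 6.7·0.59)s + 6.7·17 = 0.
That is s² + 7.753s + 113.9 = 0, so ω_n = 10.67 rad/s and ζ = 7.753/(2·10.67) = 0.3632.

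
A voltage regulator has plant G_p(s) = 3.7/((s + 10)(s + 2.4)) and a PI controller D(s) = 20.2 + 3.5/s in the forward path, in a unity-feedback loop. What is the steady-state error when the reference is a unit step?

The open loop D(s)G_p(s) has a pole at the origin (type 1), so the static position error constant is infinite and e_ss = 1/(1+∞) = 0.

0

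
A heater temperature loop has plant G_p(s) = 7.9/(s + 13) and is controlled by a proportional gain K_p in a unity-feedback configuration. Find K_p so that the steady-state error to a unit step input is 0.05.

K_p = 31.3

The loop is type 0, so e_ss(step) = 1/(1 + K_pos) with K_pos = K_p·G_p(0).
G_p(0) = 0.6077. Require 1/(1 + K_p·0.6077) = 0.05, so 1 + 0.6077·K_p = 20.
K_p = (20 − 1)/0.6077 = 31.3.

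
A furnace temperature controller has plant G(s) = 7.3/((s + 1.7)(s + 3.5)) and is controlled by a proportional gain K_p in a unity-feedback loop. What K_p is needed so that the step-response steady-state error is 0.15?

For a type-0 loop with proportional control, e_ss = 1/(1 + K_p·G(0)).
G(0) = 1.227. Require 1/(1 + K_p·1.227) = 0.15, so 1 + 1.227·K_p = 6.667.
K_p = (6.667 − 1)/1.227 = 4.62.

K_p = 4.62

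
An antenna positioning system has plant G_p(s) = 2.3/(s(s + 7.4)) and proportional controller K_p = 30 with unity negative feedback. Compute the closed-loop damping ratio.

With unity feedback the closed-loop characteristic equation is s² + 7.4s + 30·2.3 = s² + 7.4s + 69 = 0.
So ω_n² = 69 ⇒ ω_n = 8.307 rad/s, and ζ = 7.4/(2ω_n) = 0.445.

ζ = 0.445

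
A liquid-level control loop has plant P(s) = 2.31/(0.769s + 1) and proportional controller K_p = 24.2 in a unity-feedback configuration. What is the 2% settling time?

Closed loop: T(s) = K_p·P/(1+K_p·P) = 55.9/(0.769s + 1 + 55.9), with pole at s = −(1 + 55.9)/0.769 = −73.99.
τ = 1/73.99 = 0.01351 s, so 2% settling time ≈ 4τ = 0.0541 s.

T_s ≈ 0.0541 s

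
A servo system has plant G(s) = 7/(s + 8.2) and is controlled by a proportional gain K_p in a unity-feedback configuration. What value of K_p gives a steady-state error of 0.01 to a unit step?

The loop is type 0, so e_ss(step) = 1/(1 + K_pos) with K_pos = K_p·G(0).
G(0) = 0.8537. Require 1/(1 + K_p·0.8537) = 0.01, so 1 + 0.8537·K_p = 100.
K_p = (100 − 1)/0.8537 = 116.

K_p = 116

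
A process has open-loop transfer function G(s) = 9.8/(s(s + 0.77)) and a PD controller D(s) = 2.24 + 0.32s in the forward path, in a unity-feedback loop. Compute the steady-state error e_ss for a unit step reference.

0

The open loop D(s)G(s) has a pole at the origin (type 1), so the static position error constant is infinite and e_ss = 1/(1+∞) = 0.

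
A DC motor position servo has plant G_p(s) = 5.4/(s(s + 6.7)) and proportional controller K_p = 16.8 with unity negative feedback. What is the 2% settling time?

T_s ≈ 1.19 s

The closed-loop denominator s² + 6.7s + 90.72 gives ω_n = √90.72 = 9.525 and ζ = 6.7/(2ω_n) = 0.3517.
2% settling time T_s ≈ 4/(ζω_n) = 4/3.35 = 1.19 s.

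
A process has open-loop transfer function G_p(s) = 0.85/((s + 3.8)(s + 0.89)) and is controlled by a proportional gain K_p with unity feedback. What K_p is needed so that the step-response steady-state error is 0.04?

For a type-0 loop with proportional control, e_ss = 1/(1 + K_p·G_p(0)).
G_p(0) = 0.2513. Require 1/(1 + K_p·0.2513) = 0.04, so 1 + 0.2513·K_p = 25.
K_p = (25 − 1)/0.2513 = 95.5.

K_p = 95.5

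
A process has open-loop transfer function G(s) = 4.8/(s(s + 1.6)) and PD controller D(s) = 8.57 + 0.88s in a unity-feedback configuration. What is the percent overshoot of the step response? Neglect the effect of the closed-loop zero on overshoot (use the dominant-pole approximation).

20.2%

Forward path: (8.57 + 0.88s)·4.8/(s(s+1.6)). The closed-loop characteristic equation is s² + (1.6 + 4.8·0.88)s + 4.8·8.57 = 0.
That is s² + 5.824s + 41.14 = 0, so ω_n = 6.414 rad/s and ζ = 5.824/(2·6.414) = 0.454.
%OS = 100·exp(−πζ/√(1−ζ²)) = 20.2%.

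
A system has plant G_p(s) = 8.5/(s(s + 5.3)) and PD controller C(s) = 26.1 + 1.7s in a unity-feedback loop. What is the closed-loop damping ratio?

Forward path: (26.1 + 1.7s)·8.5/(s(s+5.3)). The closed-loop characteristic equation is s² + (5.3 + 8.5·1.7)s + 8.5·26.1 = 0.
That is s² + 19.75s + 221.9 = 0, so ω_n = 14.89 rad/s and ζ = 19.75/(2·14.89) = 0.663.

ζ = 0.663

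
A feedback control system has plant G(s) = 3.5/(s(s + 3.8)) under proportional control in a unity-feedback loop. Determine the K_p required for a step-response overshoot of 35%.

From %OS = 100·exp(−πζ/√(1−ζ²)) = 35%, ζ = −ln(0.35)/√(π²+ln²(0.35)) = 0.3169.
Characteristic equation s² + 3.8s + 3.5K_p = 0 gives ζ = 3.8/(2√(3.5K_p)).
Setting ζ = 0.3169: √(3.5K_p) = 3.8/(2·0.3169) = 5.995, so K_p = 35.94/3.5 = 10.3.

K_p = 10.3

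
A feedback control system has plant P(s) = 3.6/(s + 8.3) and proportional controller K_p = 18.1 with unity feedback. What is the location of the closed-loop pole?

Closed-loop transfer function: T(s) = K_p·P(s)/(1 + K_p·P(s)) = 65.16/(s + 8.3 + 65.16) = 65.16/(s + 73.46).
The closed-loop pole is at s = −73.46.

s = -73.46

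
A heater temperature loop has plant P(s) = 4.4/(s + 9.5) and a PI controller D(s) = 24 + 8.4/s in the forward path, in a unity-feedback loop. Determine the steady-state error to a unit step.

0

The open loop D(s)P(s) has a pole at the origin (type 1), so the static position error constant is infinite and e_ss = 1/(1+∞) = 0.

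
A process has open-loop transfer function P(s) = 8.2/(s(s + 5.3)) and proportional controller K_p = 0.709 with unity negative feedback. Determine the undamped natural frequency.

With unity feedback the closed-loop characteristic equation is s² + 5.3s + 0.709·8.2 = s² + 5.3s + 5.814 = 0.
So ω_n² = 5.814 ⇒ ω_n = 2.411 rad/s, and ζ = 5.3/(2ω_n) = 1.1.

ω_n = 2.41 rad/s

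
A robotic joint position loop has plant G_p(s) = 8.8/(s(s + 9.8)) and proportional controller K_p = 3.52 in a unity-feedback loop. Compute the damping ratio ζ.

ζ = 0.88

With unity feedback the closed-loop characteristic equation is s² + 9.8s + 3.52·8.8 = s² + 9.8s + 30.98 = 0.
So ω_n² = 30.98 ⇒ ω_n = 5.566 rad/s, and ζ = 9.8/(2ω_n) = 0.88.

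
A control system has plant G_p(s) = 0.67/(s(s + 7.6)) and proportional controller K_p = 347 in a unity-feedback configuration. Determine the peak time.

The closed-loop denominator s² + 7.6s + 232.5 gives ω_n = √232.5 = 15.25 and ζ = 7.6/(2ω_n) = 0.2492.
Damped frequency ω_d = ω_n√(1−ζ²) = 14.77 rad/s, so peak time T_p = π/ω_d = 0.213 s.

T_p = 0.213 s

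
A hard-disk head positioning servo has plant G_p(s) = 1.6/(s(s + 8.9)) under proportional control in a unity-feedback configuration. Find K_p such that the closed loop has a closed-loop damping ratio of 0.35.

K_p = 101

Closed-loop characteristic equation: s² + 8.9s + K_p·1.6 = 0.
So ω_n = √(1.6K_p) and 2ζω_n = 8.9, giving ζ = 8.9/(2√(1.6K_p)).
Setting ζ = 0.35: √(1.6K_p) = 8.9/(2·0.35) = 12.71, so K_p = 161.7/1.6 = 101.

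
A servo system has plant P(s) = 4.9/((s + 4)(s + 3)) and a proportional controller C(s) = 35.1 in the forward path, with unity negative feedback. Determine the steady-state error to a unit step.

0.0652

The loop is type 0. Static position error constant K_pos = C(0)·P(0) = 35.1·0.4083 = 14.33.
Steady-state error to a unit step: e_ss = 1/(1+K_pos) = 1/15.33 = 0.0652.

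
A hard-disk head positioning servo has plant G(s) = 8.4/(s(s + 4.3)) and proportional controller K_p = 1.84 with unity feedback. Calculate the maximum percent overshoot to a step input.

From 1 + K_pG(s) = 0: s² + 4.3s + 15.46 = 0 ⇒ ω_n = 3.931, ζ = 0.5469.
%OS = 100·exp(−πζ/√(1−ζ²)) = 100·exp(−π·0.5469/√0.7009) = 12.8%.

12.8%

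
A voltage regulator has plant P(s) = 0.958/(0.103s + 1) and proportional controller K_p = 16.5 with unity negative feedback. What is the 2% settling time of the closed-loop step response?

T_s ≈ 0.0245 s

Closed loop: T(s) = K_p·P/(1+K_p·P) = 15.81/(0.103s + 1 + 15.81), with pole at s = −(1 + 15.81)/0.103 = −163.2.
τ = 1/163.2 = 0.006128 s, so 2% settling time ≈ 4τ = 0.0245 s.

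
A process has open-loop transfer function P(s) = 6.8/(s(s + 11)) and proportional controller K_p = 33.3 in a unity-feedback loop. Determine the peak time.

T_p = 0.224 s

The closed-loop denominator s² + 11s + 226.4 gives ω_n = √226.4 = 15.05 and ζ = 11/(2ω_n) = 0.3655.
Damped frequency ω_d = ω_n√(1−ζ²) = 14.01 rad/s, so peak time T_p = π/ω_d = 0.224 s.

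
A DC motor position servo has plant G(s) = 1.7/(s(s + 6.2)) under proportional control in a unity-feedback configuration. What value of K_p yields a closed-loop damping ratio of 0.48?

Closed-loop characteristic equation: s² + 6.2s + K_p·1.7 = 0.
So ω_n = √(1.7K_p) and 2ζω_n = 6.2, giving ζ = 6.2/(2√(1.7K_p)).
Setting ζ = 0.48: √(1.7K_p) = 6.2/(2·0.48) = 6.458, so K_p = 41.71/1.7 = 24.5.

K_p = 24.5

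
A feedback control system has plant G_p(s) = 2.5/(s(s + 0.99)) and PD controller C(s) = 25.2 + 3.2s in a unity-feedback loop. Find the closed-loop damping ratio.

Forward path: (25.2 + 3.2s)·2.5/(s(s+0.99)). The closed-loop characteristic equation is s² + (0.99 + 2.5·3.2)s + 2.5·25.2 = 0.
That is s² + 8.99s + 63 = 0, so ω_n = 7.937 rad/s and ζ = 8.99/(2·7.937) = 0.5663.

ζ = 0.566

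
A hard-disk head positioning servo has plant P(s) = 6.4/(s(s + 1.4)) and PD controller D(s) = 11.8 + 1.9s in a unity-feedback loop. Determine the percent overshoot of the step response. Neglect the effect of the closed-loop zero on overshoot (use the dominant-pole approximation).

Forward path: (11.8 + 1.9s)·6.4/(s(s+1.4)). The closed-loop characteristic equation is s² + (1.4 + 6.4·1.9)s + 6.4·11.8 = 0.
That is s² + 13.56s + 75.52 = 0, so ω_n = 8.69 rad/s and ζ = 13.56/(2·8.69) = 0.7802.
%OS = 100·exp(−πζ/√(1−ζ²)) = 1.99%.

1.99%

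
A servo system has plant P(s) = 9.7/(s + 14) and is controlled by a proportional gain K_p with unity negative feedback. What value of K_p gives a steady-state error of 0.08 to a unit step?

The loop is type 0, so e_ss(step) = 1/(1 + K_pos) with K_pos = K_p·P(0).
P(0) = 0.6929. Require 1/(1 + K_p·0.6929) = 0.08, so 1 + 0.6929·K_p = 12.5.
K_p = (12.5 − 1)/0.6929 = 16.6.

K_p = 16.6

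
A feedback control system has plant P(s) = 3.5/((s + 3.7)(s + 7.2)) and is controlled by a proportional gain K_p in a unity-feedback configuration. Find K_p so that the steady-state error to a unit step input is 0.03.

The loop is type 0, so e_ss(step) = 1/(1 + K_pos) with K_pos = K_p·P(0).
P(0) = 0.1314. Require 1/(1 + K_p·0.1314) = 0.03, so 1 + 0.1314·K_p = 33.33.
K_p = (33.33 − 1)/0.1314 = 246.

K_p = 246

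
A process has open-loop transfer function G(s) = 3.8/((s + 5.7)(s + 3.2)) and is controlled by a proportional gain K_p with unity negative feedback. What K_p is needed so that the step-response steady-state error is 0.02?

For a type-0 loop with proportional control, e_ss = 1/(1 + K_p·G(0)).
G(0) = 0.2083. Require 1/(1 + K_p·0.2083) = 0.02, so 1 + 0.2083·K_p = 50.
K_p = (50 − 1)/0.2083 = 235.

K_p = 235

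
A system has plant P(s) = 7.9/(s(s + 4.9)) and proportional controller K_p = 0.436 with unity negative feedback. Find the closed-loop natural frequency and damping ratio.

The closed-loop denominator is s(s+4.9) + 0.436·7.9 = s² + 4.9s + 3.444.
Matching s² + 2ζω_n s + ω_n²: ω_n = √3.444 = 1.856 rad/s and 2ζω_n = 4.9, so ζ = 4.9/(2·1.856) = 1.32.

ω_n = 1.86 rad/s, ζ = 1.32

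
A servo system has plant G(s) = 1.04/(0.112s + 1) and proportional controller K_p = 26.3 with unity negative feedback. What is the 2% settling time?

Closed loop: T(s) = K_p·G/(1+K_p·G) = 27.35/(0.112s + 1 + 27.35), with pole at s = −(1 + 27.35)/0.112 = −253.1.
τ = 1/253.1 = 0.00395 s, so 2% settling time ≈ 4τ = 0.0158 s.

T_s ≈ 0.0158 s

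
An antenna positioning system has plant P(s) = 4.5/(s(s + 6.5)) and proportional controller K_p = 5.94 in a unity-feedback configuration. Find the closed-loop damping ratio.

1 + K_p·P(s) = 0 gives s² + 6.5s + 26.73 = 0.
So ω_n² = 26.73 ⇒ ω_n = 5.17 rad/s, and ζ = 6.5/(2ω_n) = 0.629.

ζ = 0.629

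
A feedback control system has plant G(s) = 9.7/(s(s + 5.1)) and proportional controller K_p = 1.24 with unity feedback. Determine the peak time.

T_p = 1.34 s

From 1 + K_pG(s) = 0: s² + 5.1s + 12.03 = 0 ⇒ ω_n = 3.468, ζ = 0.7353.
Damped frequency ω_d = ω_n√(1−ζ²) = 2.351 rad/s, so peak time T_p = π/ω_d = 1.34 s.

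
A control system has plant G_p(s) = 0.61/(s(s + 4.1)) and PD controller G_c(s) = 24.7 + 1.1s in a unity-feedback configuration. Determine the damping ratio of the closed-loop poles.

ζ = 0.615

Forward path: (24.7 + 1.1s)·0.61/(s(s+4.1)). The closed-loop characteristic equation is s² + (4.1 + 0.61·1.1)s + 0.61·24.7 = 0.
That is s² + 4.771s + 15.07 = 0, so ω_n = 3.882 rad/s and ζ = 4.771/(2·3.882) = 0.6146.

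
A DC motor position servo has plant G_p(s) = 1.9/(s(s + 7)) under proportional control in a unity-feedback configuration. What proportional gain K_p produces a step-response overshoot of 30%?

From %OS = 100·exp(−πζ/√(1−ζ²)) = 30%, ζ = −ln(0.3)/√(π²+ln²(0.3)) = 0.3579.
Characteristic equation s² + 7s + 1.9K_p = 0 gives ζ = 7/(2√(1.9K_p)).
Setting ζ = 0.3579: √(1.9K_p) = 7/(2·0.3579) = 9.78, so K_p = 95.66/1.9 = 50.3.

K_p = 50.3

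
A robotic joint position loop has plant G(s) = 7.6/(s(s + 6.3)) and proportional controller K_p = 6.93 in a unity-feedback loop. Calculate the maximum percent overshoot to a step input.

22%

Closed-loop characteristic equation: s² + 6.3s + 52.67 = 0, so ω_n = 7.257 rad/s and ζ = 6.3/(2·7.257) = 0.434.
%OS = 100·exp(−πζ/√(1−ζ²)) = 100·exp(−π·0.434/√0.8116) = 22%.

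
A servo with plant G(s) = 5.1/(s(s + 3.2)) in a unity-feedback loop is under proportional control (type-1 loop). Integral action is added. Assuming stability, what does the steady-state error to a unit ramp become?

The integrator raises the loop to type 2, so K_v → ∞ and e_ss to a ramp is zero.

0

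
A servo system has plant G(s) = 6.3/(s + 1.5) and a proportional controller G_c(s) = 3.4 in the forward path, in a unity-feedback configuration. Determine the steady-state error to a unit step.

The loop is type 0. Static position error constant K_pos = G_c(0)·G(0) = 3.4·4.2 = 14.28.
Steady-state error to a unit step: e_ss = 1/(1+K_pos) = 1/15.28 = 0.0654.

0.0654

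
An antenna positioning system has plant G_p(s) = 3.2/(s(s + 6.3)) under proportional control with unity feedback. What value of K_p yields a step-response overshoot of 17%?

K_p = 12.8

From %OS = 100·exp(−πζ/√(1−ζ²)) = 17%, ζ = −ln(0.17)/√(π²+ln²(0.17)) = 0.4913.
Characteristic equation s² + 6.3s + 3.2K_p = 0 gives ζ = 6.3/(2√(3.2K_p)).
Setting ζ = 0.4913: √(3.2K_p) = 6.3/(2·0.4913) = 6.412, so K_p = 41.11/3.2 = 12.8.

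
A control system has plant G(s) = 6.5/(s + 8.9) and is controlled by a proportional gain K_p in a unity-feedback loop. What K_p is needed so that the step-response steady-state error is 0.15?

K_p = 7.76

Steady-state error for a unit step on this type-0 loop is 1/(1 + K_p·G(0)).
G(0) = 0.7303. Require 1/(1 + K_p·0.7303) = 0.15, so 1 + 0.7303·K_p = 6.667.
K_p = (6.667 − 1)/0.7303 = 7.76.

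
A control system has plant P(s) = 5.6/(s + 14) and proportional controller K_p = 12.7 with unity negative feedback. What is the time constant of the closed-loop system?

τ = 0.0117 s

Closed-loop transfer function: T(s) = K_p·P(s)/(1 + K_p·P(s)) = 71.12/(s + 14 + 71.12) = 71.12/(s + 85.12).
Time constant τ = 1/85.12 = 0.0117 s.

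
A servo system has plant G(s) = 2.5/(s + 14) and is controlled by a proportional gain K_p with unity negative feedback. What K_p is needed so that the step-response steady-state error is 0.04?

For a type-0 loop with proportional control, e_ss = 1/(1 + K_p·G(0)).
G(0) = 0.1786. Require 1/(1 + K_p·0.1786) = 0.04, so 1 + 0.1786·K_p = 25.
K_p = (25 − 1)/0.1786 = 134.

K_p = 134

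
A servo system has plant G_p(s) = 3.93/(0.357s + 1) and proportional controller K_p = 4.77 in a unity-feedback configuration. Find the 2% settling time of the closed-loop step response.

Closed loop: T(s) = K_p·G_p/(1+K_p·G_p) = 18.75/(0.357s + 1 + 18.75), with pole at s = −(1 + 18.75)/0.357 = −55.31.
τ = 1/55.31 = 0.01808 s, so 2% settling time ≈ 4τ = 0.0723 s.

T_s ≈ 0.0723 s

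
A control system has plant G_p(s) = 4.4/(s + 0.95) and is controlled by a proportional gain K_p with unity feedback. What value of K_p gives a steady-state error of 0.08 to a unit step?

K_p = 2.48

Steady-state error for a unit step on this type-0 loop is 1/(1 + K_p·G_p(0)).
G_p(0) = 4.632. Require 1/(1 + K_p·4.632) = 0.08, so 1 + 4.632·K_p = 12.5.
K_p = (12.5 − 1)/4.632 = 2.48.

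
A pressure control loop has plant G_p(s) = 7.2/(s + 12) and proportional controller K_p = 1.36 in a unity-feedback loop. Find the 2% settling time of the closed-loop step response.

Closed-loop transfer function: T(s) = K_p·G_p(s)/(1 + K_p·G_p(s)) = 9.792/(s + 12 + 9.792) = 9.792/(s + 21.79).
Time constant τ = 1/21.79 = 0.04589 s, so the 2% settling time is about 4τ = 0.184 s.

T_s ≈ 0.184 s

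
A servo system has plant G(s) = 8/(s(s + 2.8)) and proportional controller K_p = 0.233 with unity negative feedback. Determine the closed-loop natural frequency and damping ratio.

With unity feedback the closed-loop characteristic equation is s² + 2.8s + 0.233·8 = s² + 2.8s + 1.864 = 0.
Matching s² + 2ζω_n s + ω_n²: ω_n = √1.864 = 1.365 rad/s and 2ζω_n = 2.8, so ζ = 2.8/(2·1.365) = 1.03.

ω_n = 1.37 rad/s, ζ = 1.03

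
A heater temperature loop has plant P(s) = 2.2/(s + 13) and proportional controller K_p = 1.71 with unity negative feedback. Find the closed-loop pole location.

Closed-loop transfer function: T(s) = K_p·P(s)/(1 + K_p·P(s)) = 3.762/(s + 13 + 3.762) = 3.762/(s + 16.76).
The closed-loop pole is at s = −16.76.

s = -16.76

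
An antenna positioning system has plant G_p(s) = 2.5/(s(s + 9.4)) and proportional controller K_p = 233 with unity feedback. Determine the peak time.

The closed-loop denominator s² + 9.4s + 582.5 gives ω_n = √582.5 = 24.14 and ζ = 9.4/(2ω_n) = 0.1947.
Damped frequency ω_d = ω_n√(1−ζ²) = 23.67 rad/s, so peak time T_p = π/ω_d = 0.133 s.

T_p = 0.133 s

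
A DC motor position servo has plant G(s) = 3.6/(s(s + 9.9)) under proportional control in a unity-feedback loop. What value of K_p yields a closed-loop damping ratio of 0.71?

Closed-loop characteristic equation: s² + 9.9s + K_p·3.6 = 0.
So ω_n = √(3.6K_p) and 2ζω_n = 9.9, giving ζ = 9.9/(2√(3.6K_p)).
Setting ζ = 0.71: √(3.6K_p) = 9.9/(2·0.71) = 6.972, so K_p = 48.61/3.6 = 13.5.

K_p = 13.5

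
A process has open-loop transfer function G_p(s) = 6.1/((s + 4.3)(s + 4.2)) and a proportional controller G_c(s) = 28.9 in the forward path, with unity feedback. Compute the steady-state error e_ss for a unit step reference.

0.0929

The loop is type 0. Static position error constant K_pos = G_c(0)·G_p(0) = 28.9·0.3378 = 9.761.
Steady-state error to a unit step: e_ss = 1/(1+K_pos) = 1/10.76 = 0.0929.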